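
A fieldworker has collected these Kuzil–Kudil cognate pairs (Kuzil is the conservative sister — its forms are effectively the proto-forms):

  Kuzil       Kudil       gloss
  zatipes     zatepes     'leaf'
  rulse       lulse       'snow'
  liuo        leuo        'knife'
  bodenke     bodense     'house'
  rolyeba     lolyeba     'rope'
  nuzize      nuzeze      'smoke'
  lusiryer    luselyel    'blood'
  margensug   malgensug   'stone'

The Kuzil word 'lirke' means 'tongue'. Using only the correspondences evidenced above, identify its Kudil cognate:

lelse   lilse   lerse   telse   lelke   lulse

lusiryer ~ luselyel — Kuzil i corresponds to Kudil e after a consonant, before r.
lusiryer ~ luselyel, margensug ~ malgensug — Kuzil r corresponds to Kudil l after a vowel, before a consonant other than r, m, n, p, b, f, v.
bodenke ~ bodense — Kuzil k corresponds to Kudil s after a consonant, before a front vowel.
Applying these to Kuzil 'lirke':
  lirke → lerke   (i→e after a consonant, before r)
  lerke → lelke   (r→l after a vowel, before a consonant other than r, m, n, p, b, f, v)
  lelke → lelse   (k→s after a consonant, before a front vowel)
So the Kudil cognate is 'lelse'.

lelse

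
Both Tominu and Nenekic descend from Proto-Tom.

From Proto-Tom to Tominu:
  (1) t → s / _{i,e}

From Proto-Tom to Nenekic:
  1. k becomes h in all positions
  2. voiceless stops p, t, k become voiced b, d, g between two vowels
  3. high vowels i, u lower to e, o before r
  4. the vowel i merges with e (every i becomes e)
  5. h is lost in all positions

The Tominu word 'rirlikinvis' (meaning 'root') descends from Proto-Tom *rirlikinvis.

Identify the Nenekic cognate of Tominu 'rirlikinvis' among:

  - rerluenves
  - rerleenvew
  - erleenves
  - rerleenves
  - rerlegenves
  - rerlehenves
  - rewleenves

rerleenves

Nenekic: *rirlikinvis
  rirlikinvis → rirlihinvis   [unconditioned shift]
  rirlihinvis (rule 2 does not apply)
  rirlihinvis → rerlihinvis   [pre-rhotic lowering]
  rerlihinvis → rerlehenves   [vowel merger]
  rerlehenves → rerleenves   [h-loss]
  giving Nenekic rerleenves.
Only 'rerleenves' matches the regular Nenekic development of *rirlikinvis.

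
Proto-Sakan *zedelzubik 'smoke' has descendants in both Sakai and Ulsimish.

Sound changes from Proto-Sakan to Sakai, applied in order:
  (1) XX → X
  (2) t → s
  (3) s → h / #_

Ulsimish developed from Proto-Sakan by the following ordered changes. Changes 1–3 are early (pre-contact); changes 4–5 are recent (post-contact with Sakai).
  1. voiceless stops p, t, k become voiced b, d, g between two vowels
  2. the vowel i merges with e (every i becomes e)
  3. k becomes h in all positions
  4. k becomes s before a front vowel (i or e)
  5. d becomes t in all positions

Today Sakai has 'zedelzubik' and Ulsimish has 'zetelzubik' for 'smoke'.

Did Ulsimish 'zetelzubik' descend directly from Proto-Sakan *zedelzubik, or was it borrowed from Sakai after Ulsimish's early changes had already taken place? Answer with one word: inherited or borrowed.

If inherited, *zedelzubik would pass through all of Ulsimish's changes:
Ulsimish: start from *zedelzubik.
  rule 1: no change — zedelzubik
  rule 2 (vowel merger): zedelzubik → zedelzubek
  rule 3 (unconditioned shift): zedelzubek → zedelzubeh
  rule 4: no change — zedelzubeh
  rule 5 (unconditioned shift): zedelzubeh → zetelzubeh
  ⇒ Ulsimish zetelzubeh
If borrowed from Sakai 'zedelzubik' after the early changes, it would undergo only the recent ones:
  rule 4 (palatalisation): no change (zedelzubik)
  rule 5 (unconditioned shift): zedelzubik → zetelzubik
  ⇒ as a loan: zetelzubik
Ulsimish 'zetelzubik' matches the loan outcome 'zetelzubik', not the inherited 'zetelzubeh' — it skipped the early Ulsimish changes, so it was borrowed from Sakai.

borrowed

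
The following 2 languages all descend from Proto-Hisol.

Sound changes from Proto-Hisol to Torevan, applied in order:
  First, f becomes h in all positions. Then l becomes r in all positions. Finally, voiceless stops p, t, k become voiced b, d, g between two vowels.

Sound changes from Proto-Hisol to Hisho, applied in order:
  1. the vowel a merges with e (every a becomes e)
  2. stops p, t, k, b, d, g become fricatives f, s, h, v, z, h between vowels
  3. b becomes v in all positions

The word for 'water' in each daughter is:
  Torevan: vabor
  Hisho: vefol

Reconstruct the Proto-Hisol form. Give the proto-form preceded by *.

Position 2: Torevan has a, Hisho has e. Torevan preserves a here (none of its changes turn any other segment into a), so the proto-segment is *a.
Position 3: Torevan has b, Hisho has f. Taking the neighbouring segments as reconstructed: Torevan b could go back to *p or *b; Hisho f could go back to *p or *f — the one source consistent with every daughter is *p.
Position 5: Torevan has r, Hisho has l. Hisho preserves l here (none of its changes turn any other segment into l), so the proto-segment is *l.
This points to *vapol. Verify forward in each daughter:
Torevan: *vapol
  vapol (rule 1 does not apply)
  vapol → vapor   [unconditioned shift]
  vapor → vabor   [intervocalic voicing]
  giving Torevan vabor.
Hisho: *vapol > vepol > vefol  (by vowel merger, intervocalic lenition)
Only *vapol yields all of Torevan vabor, Hisho vefol.

*vapol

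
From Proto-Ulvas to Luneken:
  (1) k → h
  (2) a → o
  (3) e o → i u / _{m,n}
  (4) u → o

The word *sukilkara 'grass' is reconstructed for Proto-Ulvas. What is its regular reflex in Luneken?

sohilhoro

Luneken: *sukilkara > suhilhara > suhilhoro > sohilhoro  (by unconditioned shift, vowel merger, vowel merger)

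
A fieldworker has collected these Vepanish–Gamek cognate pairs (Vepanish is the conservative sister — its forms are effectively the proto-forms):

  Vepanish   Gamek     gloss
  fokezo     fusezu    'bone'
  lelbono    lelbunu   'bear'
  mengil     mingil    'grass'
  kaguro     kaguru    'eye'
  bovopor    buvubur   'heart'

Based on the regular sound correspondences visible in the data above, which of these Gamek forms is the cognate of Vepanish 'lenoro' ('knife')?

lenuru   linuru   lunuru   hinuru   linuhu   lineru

mengil ~ mingil — Vepanish e corresponds to Gamek i after a consonant, before a nasal.
bovopor ~ buvubur — Vepanish o corresponds to Gamek u after a consonant, before r.
fokezo ~ fusezu, lelbono ~ lelbunu — Vepanish o corresponds to Gamek u word-finally.
Applying these to Vepanish 'lenoro':
  lenoro → linoro   (e→i after a consonant, before a nasal)
  linoro → linuro   (o→u after a consonant, before r)
  linuro → linuru   (o→u word-finally)
So the Gamek cognate is 'linuru'.

linuru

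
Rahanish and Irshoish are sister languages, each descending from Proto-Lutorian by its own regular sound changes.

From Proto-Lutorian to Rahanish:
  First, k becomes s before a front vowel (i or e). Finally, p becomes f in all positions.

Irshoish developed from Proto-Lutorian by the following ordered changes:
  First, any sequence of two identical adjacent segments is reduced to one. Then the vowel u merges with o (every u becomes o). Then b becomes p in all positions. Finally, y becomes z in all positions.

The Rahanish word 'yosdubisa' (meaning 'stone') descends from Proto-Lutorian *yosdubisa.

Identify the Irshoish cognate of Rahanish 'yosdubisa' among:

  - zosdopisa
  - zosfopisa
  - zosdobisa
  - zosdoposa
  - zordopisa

zosdopisa

Irshoish: *yosdubisa
  yosdubisa (rule 1 does not apply)
  yosdubisa → yosdobisa   [vowel merger]
  yosdobisa → yosdopisa   [unconditioned shift]
  yosdopisa → zosdopisa   [unconditioned shift]
  giving Irshoish zosdopisa.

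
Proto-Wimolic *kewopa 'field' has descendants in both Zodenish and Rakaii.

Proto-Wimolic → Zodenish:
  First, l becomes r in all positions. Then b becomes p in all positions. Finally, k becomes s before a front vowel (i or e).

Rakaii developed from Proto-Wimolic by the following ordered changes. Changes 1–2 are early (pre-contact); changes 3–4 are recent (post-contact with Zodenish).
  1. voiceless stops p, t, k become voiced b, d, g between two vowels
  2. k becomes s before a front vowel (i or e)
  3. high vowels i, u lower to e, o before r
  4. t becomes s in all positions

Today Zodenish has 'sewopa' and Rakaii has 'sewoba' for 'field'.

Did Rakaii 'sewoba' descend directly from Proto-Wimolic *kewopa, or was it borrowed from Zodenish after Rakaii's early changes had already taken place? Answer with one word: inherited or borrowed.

inherited

If inherited, *kewopa would pass through all of Rakaii's changes:
Rakaii: start from *kewopa.
  rule 1 (intervocalic voicing): kewopa → kewoba
  rule 2 (palatalisation): kewoba → sewoba
  rule 3: no change — sewoba
  rule 4: no change — sewoba
  ⇒ Rakaii sewoba
If borrowed from Zodenish 'sewopa' after the early changes, it would undergo only the recent ones:
  rule 3 (pre-rhotic lowering): no change (sewopa)
  rule 4 (unconditioned shift): no change (sewopa)
  ⇒ as a loan: sewopa
Rakaii 'sewoba' matches the inherited outcome exactly, so it is an inherited cognate, not a loan.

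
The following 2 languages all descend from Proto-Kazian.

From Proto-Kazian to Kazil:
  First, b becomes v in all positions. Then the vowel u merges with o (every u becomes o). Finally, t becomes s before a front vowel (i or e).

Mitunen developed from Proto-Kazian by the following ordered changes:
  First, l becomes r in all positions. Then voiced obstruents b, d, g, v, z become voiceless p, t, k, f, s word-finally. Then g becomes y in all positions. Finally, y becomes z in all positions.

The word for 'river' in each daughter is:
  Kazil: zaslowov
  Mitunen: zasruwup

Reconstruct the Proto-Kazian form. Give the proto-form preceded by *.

Position 8: Kazil has v, Mitunen has p. Taking the neighbouring segments as reconstructed: Kazil v could go back to *b or *v; Mitunen p could go back to *p or *b — the one source consistent with every daughter is *b.
Position 5: Kazil has o, Mitunen has u. Mitunen preserves u here (none of its changes turn any other segment into u), so the proto-segment is *u.
Position 7: Kazil has o, Mitunen has u. Mitunen preserves u here (none of its changes turn any other segment into u), so the proto-segment is *u.
This points to *zasluwub. Verify forward in each daughter:
Kazil: *zasluwub
  zasluwub → zasluwuv   [unconditioned shift]
  zasluwuv → zaslowov   [vowel merger]
  zaslowov (rule 3 does not apply)
  giving Kazil zaslowov.
Mitunen: start from *zasluwub.
  rule 1 (unconditioned shift): zasluwub → zasruwub
  rule 2 (final devoicing): zasruwub → zasruwup
  rule 3: no change — zasruwup
  rule 4: no change — zasruwup
  ⇒ Mitunen zasruwup
No other proto-form is consistent with every reflex, so the reconstruction is *zasluwub.

*zasluwub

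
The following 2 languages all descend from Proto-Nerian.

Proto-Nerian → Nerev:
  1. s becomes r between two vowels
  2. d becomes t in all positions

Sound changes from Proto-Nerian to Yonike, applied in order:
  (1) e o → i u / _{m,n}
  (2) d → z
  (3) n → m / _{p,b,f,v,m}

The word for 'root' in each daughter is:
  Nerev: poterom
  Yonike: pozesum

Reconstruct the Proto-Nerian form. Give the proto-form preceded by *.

*podesom

Position 5: Nerev has r, Yonike has s. Yonike preserves s here (none of its changes turn any other segment into s), so the proto-segment is *s.
Position 3: Nerev has t, Yonike has z. Taking the neighbouring segments as reconstructed: Nerev t could go back to *t or *d; Yonike z could go back to *d or *z — the one source consistent with every daughter is *d.
This points to *podesom. Verify forward in each daughter:
Nerev: *podesom
  podesom → poderom   [rhotacism]
  poderom → poterom   [unconditioned shift]
  giving Nerev poterom.
Yonike: *podesom
  podesom → podesum   [pre-nasal raising]
  podesum → pozesum   [unconditioned shift]
  pozesum (rule 3 does not apply)
  giving Yonike pozesum.
*podesom is the unique common source.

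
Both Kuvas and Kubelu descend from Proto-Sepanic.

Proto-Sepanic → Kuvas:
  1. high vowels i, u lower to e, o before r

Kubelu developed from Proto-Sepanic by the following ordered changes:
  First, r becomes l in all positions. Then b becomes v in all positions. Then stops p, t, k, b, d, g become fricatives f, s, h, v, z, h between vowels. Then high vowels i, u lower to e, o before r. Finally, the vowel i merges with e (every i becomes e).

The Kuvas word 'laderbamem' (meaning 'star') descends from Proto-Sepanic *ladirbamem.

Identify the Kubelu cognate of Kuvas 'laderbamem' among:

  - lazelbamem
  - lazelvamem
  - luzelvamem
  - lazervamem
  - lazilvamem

Kubelu: start from *ladirbamem.
  rule 1 (unconditioned shift): ladirbamem → ladilbamem
  rule 2 (unconditioned shift): ladilbamem → ladilvamem
  rule 3 (intervocalic lenition): ladilvamem → lazilvamem
  rule 4: no change — lazilvamem
  rule 5 (vowel merger): lazilvamem → lazelvamem
  ⇒ Kubelu lazelvamem
Among the options, 'lazelvamem' alone shows every Kubelu change applied in order.

lazelvamem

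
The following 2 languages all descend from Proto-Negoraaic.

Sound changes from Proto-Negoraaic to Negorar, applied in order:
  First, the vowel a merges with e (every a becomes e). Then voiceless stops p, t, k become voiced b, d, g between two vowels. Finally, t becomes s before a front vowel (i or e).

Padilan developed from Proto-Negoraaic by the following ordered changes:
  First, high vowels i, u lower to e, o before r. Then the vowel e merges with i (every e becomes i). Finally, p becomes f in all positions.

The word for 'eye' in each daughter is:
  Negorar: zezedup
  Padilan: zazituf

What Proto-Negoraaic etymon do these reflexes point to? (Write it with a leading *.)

Position 5: Negorar has d, Padilan has t. Padilan preserves t here (none of its changes turn any other segment into t), so the proto-segment is *t.
Position 2: Negorar has e, Padilan has a. Padilan preserves a here (none of its changes turn any other segment into a), so the proto-segment is *a.
This points to *zazetup. Verify forward in each daughter:
Negorar: start from *zazetup.
  rule 1 (vowel merger): zazetup → zezetup
  rule 2 (intervocalic voicing): zezetup → zezedup
  rule 3: no change — zezedup
  ⇒ Negorar zezedup
Padilan: start from *zazetup.
  rule 1: no change — zazetup
  rule 2 (vowel merger): zazetup → zazitup
  rule 3 (unconditioned shift): zazitup → zazituf
  ⇒ Padilan zazituf
No other proto-form is consistent with every reflex, so the reconstruction is *zazetup.

*zazetup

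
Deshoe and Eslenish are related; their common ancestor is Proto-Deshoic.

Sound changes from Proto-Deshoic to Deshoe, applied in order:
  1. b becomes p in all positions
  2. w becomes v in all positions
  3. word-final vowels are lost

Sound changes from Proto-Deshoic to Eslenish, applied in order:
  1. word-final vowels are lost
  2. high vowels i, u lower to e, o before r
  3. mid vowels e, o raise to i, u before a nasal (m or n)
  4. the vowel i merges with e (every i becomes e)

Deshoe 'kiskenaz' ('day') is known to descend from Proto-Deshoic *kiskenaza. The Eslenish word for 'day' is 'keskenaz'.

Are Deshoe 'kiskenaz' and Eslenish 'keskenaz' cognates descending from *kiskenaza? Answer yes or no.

Derive the expected Eslenish reflex of *kiskenaza:
Eslenish: *kiskenaza > kiskenaz > kiskinaz > keskenaz  (by apocope, pre-nasal raising, vowel merger)
Eslenish 'keskenaz' matches the regular reflex exactly, so the pair is cognate.

yes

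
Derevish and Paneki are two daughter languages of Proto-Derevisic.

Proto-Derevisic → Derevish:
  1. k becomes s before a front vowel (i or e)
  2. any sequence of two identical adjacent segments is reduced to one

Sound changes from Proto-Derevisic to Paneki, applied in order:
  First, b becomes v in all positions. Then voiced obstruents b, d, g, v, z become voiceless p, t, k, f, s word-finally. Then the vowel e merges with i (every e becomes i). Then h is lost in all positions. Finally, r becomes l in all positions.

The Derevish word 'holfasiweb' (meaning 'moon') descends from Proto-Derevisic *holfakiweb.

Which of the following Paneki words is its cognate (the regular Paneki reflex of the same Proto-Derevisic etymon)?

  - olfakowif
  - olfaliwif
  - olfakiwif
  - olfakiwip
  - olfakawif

Paneki: start from *holfakiweb.
  rule 1 (unconditioned shift): holfakiweb → holfakiwev
  rule 2 (final devoicing): holfakiwev → holfakiwef
  rule 3 (vowel merger): holfakiwef → holfakiwif
  rule 4 (h-loss): holfakiwif → olfakiwif
  rule 5: no change — olfakiwif
  ⇒ Paneki olfakiwif
The other candidates each miss or misapply at least one Paneki change.

olfakiwif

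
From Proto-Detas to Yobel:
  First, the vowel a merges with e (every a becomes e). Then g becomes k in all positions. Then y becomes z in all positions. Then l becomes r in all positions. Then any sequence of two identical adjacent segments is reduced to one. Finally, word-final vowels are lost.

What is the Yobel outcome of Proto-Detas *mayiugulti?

Yobel: start from *mayiugulti.
  rule 1 (vowel merger): mayiugulti → meyiugulti
  rule 2 (unconditioned shift): meyiugulti → meyiukulti
  rule 3 (unconditioned shift): meyiukulti → meziukulti
  rule 4 (unconditioned shift): meziukulti → meziukurti
  rule 5: no change — meziukurti
  rule 6 (apocope): meziukurti → meziukurt
  ⇒ Yobel meziukurt

meziukurt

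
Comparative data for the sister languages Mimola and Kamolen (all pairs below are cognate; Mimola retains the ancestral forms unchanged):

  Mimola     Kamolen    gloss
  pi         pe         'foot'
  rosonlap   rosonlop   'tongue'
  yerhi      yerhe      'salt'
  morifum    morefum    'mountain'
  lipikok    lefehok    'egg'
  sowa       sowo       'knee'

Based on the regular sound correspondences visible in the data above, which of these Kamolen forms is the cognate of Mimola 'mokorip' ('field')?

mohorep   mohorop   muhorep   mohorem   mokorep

lipikok ~ lefehok — Mimola k corresponds to Kamolen h between vowels (before a back vowel).
lipikok ~ lefehok — Mimola i corresponds to Kamolen e after a consonant, before a labial obstruent.
Applying these to Mimola 'mokorip':
  mokorip → mohorip   (k→h between vowels (before a back vowel))
  mohorip → mohorep   (i→e after a consonant, before a labial obstruent)
So the Kamolen cognate is 'mohorep'.

mohorep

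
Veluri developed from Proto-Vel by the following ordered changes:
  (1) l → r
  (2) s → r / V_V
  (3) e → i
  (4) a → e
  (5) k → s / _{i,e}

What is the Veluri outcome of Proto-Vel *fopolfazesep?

Veluri: *fopolfazesep
  fopolfazesep → foporfazesep   [unconditioned shift]
  foporfazesep → foporfazerep   [rhotacism]
  foporfazerep → foporfazirip   [vowel merger]
  foporfazirip → foporfezirip   [vowel merger]
  foporfezirip (rule 5 does not apply)
  giving Veluri foporfezirip.

foporfezirip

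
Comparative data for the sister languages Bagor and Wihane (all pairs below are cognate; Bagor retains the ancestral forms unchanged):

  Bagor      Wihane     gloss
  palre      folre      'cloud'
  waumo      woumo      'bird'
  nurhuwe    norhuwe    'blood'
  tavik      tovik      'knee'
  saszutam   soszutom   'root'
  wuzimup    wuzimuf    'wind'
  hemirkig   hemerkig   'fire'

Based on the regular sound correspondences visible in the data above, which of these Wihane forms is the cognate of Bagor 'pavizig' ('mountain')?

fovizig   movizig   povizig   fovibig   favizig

palre ~ folre — Bagor p corresponds to Wihane f word-initially before a back vowel.
tavik ~ tovik — Bagor a corresponds to Wihane o after a consonant, before a labial obstruent.
Applying these to Bagor 'pavizig':
  pavizig → favizig   (p→f word-initially before a back vowel)
  favizig → fovizig   (a→o after a consonant, before a labial obstruent)
So the Wihane cognate is 'fovizig'.

fovizig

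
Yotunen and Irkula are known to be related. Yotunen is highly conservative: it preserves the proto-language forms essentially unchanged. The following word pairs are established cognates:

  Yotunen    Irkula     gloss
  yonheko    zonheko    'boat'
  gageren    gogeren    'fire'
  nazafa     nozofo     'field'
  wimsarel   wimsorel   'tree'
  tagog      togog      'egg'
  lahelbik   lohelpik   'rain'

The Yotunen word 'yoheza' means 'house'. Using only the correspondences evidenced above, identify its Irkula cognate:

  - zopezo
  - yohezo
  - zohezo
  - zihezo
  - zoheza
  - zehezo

yonheko ~ zonheko — Yotunen y corresponds to Irkula z word-initially before a back vowel.
nazafa ~ nozofo — Yotunen a corresponds to Irkula o word-finally.
Applying these to Yotunen 'yoheza':
  yoheza → zoheza   (y→z word-initially before a back vowel)
  zoheza → zohezo   (a→o word-finally)
So the Irkula cognate is 'zohezo'.

zohezo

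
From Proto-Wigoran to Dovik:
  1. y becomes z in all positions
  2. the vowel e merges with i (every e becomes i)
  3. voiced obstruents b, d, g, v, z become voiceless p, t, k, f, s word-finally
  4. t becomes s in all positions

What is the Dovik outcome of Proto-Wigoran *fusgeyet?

Dovik: *fusgeyet
  fusgeyet → fusgezet   [unconditioned shift]
  fusgezet → fusgizit   [vowel merger]
  fusgizit (rule 3 does not apply)
  fusgizit → fusgizis   [unconditioned shift]
  giving Dovik fusgizis.

fusgizis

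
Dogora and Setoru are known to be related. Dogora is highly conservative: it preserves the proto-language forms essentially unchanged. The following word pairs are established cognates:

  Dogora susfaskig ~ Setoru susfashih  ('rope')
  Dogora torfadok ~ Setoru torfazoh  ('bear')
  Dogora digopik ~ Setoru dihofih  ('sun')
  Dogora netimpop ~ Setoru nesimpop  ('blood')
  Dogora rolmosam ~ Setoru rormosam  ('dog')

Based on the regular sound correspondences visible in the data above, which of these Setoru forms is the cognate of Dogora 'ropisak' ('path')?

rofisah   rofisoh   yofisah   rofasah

rofisah

digopik ~ dihofih — Dogora p corresponds to Setoru f between vowels (before a front vowel).
torfadok ~ torfazoh, digopik ~ dihofih — Dogora k corresponds to Setoru h word-finally.
Applying these to Dogora 'ropisak':
  ropisak → rofisak   (p→f between vowels (before a front vowel))
  rofisak → rofisah   (k→h word-finally)
So the Setoru cognate is 'rofisah'.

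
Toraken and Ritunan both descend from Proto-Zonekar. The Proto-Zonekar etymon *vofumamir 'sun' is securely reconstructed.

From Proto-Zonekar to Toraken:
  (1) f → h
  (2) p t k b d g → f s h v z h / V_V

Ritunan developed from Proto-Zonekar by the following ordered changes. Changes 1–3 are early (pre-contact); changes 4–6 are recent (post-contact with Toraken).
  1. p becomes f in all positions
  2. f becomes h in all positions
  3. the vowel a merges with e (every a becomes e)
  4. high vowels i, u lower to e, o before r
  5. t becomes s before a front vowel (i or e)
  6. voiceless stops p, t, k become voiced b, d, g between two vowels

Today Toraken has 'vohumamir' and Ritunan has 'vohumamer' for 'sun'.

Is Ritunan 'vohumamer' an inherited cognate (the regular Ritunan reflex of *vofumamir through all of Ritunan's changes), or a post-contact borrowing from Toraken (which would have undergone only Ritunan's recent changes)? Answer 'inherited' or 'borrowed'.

borrowed

If inherited, *vofumamir would pass through all of Ritunan's changes:
Ritunan: *vofumamir > vohumamir > vohumemir > vohumemer  (by unconditioned shift, vowel merger, pre-rhotic lowering)
If borrowed from Toraken 'vohumamir' after the early changes, it would undergo only the recent ones:
  rule 4 (pre-rhotic lowering): vohumamir → vohumamer
  rule 5 (palatalisation): no change (vohumamer)
  rule 6 (intervocalic voicing): no change (vohumamer)
  ⇒ as a loan: vohumamer
Ritunan 'vohumamer' matches the loan outcome 'vohumamer', not the inherited 'vohumemer' — it skipped the early Ritunan changes, so it was borrowed from Toraken.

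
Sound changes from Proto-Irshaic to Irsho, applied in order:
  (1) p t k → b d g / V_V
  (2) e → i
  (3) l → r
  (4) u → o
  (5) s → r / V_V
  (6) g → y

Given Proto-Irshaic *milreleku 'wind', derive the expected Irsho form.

Irsho: *milreleku > milrelegu > milriligu > mirririgu > mirririgo > mirririyo  (by intervocalic voicing, vowel merger, unconditioned shift, vowel merger, unconditioned shift)

mirririyo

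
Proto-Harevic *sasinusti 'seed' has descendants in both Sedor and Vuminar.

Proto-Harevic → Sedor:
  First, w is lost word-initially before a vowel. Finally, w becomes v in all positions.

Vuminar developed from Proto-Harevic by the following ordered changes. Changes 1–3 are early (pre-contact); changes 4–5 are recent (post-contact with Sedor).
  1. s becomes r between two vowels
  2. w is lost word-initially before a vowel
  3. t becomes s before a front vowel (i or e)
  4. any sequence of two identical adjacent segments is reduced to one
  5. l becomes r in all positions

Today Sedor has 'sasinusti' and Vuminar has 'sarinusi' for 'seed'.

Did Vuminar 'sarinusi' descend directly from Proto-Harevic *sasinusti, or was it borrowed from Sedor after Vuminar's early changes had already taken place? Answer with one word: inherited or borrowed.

If inherited, *sasinusti would pass through all of Vuminar's changes:
Vuminar: start from *sasinusti.
  rule 1 (rhotacism): sasinusti → sarinusti
  rule 2: no change — sarinusti
  rule 3 (palatalisation): sarinusti → sarinussi
  rule 4 (degemination): sarinussi → sarinusi
  rule 5: no change — sarinusi
  ⇒ Vuminar sarinusi
If borrowed from Sedor 'sasinusti' after the early changes, it would undergo only the recent ones:
  rule 4 (degemination): no change (sasinusti)
  rule 5 (unconditioned shift): no change (sasinusti)
  ⇒ as a loan: sasinusti
Vuminar 'sarinusi' matches the inherited outcome exactly, so it is an inherited cognate, not a loan.

inherited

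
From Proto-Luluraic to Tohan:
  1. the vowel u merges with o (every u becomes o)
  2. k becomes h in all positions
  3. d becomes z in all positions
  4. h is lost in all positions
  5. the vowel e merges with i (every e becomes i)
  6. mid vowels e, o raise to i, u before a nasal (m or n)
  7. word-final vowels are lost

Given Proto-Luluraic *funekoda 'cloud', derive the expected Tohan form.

Tohan: *funekoda
  funekoda → fonekoda   [vowel merger]
  fonekoda → fonehoda   [unconditioned shift]
  fonehoda → fonehoza   [unconditioned shift]
  fonehoza → foneoza   [h-loss]
  foneoza → fonioza   [vowel merger]
  fonioza → funioza   [pre-nasal raising]
  funioza → funioz   [apocope]
  giving Tohan funioz.

funioz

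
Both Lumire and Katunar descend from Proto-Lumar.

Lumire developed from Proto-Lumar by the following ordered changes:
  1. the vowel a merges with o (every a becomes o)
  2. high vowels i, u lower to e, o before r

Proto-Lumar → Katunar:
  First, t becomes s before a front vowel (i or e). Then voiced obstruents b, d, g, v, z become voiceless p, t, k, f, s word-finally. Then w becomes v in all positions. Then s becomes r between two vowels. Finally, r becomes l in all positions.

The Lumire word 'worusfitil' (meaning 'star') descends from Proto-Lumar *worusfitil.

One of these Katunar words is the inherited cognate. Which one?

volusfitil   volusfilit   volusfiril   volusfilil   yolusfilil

Katunar: *worusfitil > worusfisil > vorusfisil > vorusfiril > volusfilil  (by palatalisation, unconditioned shift, rhotacism, unconditioned shift)

volusfilil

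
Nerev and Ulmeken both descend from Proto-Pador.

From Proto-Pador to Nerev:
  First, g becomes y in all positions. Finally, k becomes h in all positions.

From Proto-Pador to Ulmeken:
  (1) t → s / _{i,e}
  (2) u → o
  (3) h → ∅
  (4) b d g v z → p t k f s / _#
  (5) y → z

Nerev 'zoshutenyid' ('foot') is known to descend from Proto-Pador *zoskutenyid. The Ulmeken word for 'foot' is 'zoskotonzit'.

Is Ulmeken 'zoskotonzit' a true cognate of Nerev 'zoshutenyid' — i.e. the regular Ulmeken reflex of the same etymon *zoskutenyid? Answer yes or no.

no

Derive the expected Ulmeken reflex of *zoskutenyid:
Ulmeken: start from *zoskutenyid.
  rule 1 (palatalisation): zoskutenyid → zoskusenyid
  rule 2 (vowel merger): zoskusenyid → zoskosenyid
  rule 3: no change — zoskosenyid
  rule 4 (final devoicing): zoskosenyid → zoskosenyit
  rule 5 (unconditioned shift): zoskosenyit → zoskosenzit
  ⇒ Ulmeken zoskosenzit
The regular Ulmeken reflex would be 'zoskosenzit', but the attested form is 'zoskotonzit'. The correspondence is irregular, so they are not cognates (the Ulmeken form has a different source).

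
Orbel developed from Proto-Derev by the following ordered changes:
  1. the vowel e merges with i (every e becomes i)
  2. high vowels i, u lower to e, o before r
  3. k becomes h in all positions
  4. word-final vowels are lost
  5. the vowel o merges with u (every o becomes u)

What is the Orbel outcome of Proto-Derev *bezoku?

bizuh

Orbel: start from *bezoku.
  rule 1 (vowel merger): bezoku → bizoku
  rule 2: no change — bizoku
  rule 3 (unconditioned shift): bizoku → bizohu
  rule 4 (apocope): bizohu → bizoh
  rule 5 (vowel merger): bizoh → bizuh
  ⇒ Orbel bizuh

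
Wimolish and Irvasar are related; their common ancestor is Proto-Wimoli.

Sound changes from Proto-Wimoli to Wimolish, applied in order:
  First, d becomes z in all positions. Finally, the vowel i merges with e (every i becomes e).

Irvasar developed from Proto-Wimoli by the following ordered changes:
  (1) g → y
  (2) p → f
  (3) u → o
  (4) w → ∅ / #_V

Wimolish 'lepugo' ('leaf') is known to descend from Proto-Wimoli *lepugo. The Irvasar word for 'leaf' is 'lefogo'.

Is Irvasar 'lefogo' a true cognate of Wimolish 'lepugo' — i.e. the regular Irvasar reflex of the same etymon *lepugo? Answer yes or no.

Derive the expected Irvasar reflex of *lepugo:
Irvasar: start from *lepugo.
  rule 1 (unconditioned shift): lepugo → lepuyo
  rule 2 (unconditioned shift): lepuyo → lefuyo
  rule 3 (vowel merger): lefuyo → lefoyo
  rule 4: no change — lefoyo
  ⇒ Irvasar lefoyo
The regular Irvasar reflex would be 'lefoyo', but the attested form is 'lefogo'. The correspondence is irregular, so they are not cognates (the Irvasar form has a different source).

no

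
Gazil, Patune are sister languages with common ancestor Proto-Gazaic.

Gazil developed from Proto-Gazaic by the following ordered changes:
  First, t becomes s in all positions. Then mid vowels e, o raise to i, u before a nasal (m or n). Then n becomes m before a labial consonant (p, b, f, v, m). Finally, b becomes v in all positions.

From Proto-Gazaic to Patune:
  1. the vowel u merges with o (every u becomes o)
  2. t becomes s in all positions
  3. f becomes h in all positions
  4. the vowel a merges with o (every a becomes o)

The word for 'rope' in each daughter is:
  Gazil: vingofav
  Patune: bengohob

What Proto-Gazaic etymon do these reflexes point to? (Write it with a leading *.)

*bengofab

Position 7: Gazil has a, Patune has o. Gazil preserves a here (none of its changes turn any other segment into a), so the proto-segment is *a.
Position 8: Gazil has v, Patune has b. Patune preserves b here (none of its changes turn any other segment into b), so the proto-segment is *b.
This points to *bengofab. Verify forward in each daughter:
Gazil: *bengofab > bingofab > vingofav  (by pre-nasal raising, unconditioned shift)
Patune: *bengofab > bengohab > bengohob  (by unconditioned shift, vowel merger)
Only *bengofab yields all of Gazil vingofav, Patune bengohob.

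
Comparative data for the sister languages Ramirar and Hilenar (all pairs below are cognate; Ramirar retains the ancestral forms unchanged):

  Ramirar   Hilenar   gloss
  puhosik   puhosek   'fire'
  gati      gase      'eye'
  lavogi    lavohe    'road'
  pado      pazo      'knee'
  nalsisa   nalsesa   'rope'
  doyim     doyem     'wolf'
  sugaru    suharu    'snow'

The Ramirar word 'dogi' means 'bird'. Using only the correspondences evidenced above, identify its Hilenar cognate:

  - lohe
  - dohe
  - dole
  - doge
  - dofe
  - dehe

lavogi ~ lavohe — Ramirar g corresponds to Hilenar h between vowels (before a front vowel).
gati ~ gase, lavogi ~ lavohe — Ramirar i corresponds to Hilenar e word-finally.
Applying these to Ramirar 'dogi':
  dogi → dohi   (g→h between vowels (before a front vowel))
  dohi → dohe   (i→e word-finally)
So the Hilenar cognate is 'dohe'.

dohe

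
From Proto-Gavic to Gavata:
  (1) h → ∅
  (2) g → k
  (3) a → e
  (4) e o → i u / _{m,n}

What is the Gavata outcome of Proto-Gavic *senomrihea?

Gavata: start from *senomrihea.
  rule 1 (h-loss): senomrihea → senomriea
  rule 2: no change — senomriea
  rule 3 (vowel merger): senomriea → senomriee
  rule 4 (pre-nasal raising): senomriee → sinumriee
  ⇒ Gavata sinumriee

sinumriee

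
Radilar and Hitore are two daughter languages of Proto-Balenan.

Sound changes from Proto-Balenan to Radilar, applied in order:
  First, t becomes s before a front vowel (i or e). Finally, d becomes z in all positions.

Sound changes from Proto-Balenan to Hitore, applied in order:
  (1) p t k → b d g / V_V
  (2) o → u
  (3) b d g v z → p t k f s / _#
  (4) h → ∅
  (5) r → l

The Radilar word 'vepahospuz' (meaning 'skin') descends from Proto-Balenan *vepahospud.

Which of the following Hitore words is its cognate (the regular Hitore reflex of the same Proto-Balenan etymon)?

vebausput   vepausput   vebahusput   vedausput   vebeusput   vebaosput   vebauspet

Hitore: start from *vepahospud.
  rule 1 (intervocalic voicing): vepahospud → vebahospud
  rule 2 (vowel merger): vebahospud → vebahuspud
  rule 3 (final devoicing): vebahuspud → vebahusput
  rule 4 (h-loss): vebahusput → vebausput
  rule 5: no change — vebausput
  ⇒ Hitore vebausput
Among the options, 'vebausput' alone shows every Hitore change applied in order.

vebausput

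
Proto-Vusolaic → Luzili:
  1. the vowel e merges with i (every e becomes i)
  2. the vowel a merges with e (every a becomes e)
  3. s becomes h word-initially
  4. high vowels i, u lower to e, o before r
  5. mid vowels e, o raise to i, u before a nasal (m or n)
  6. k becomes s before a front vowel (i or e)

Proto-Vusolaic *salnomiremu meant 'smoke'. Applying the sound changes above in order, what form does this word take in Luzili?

Luzili: *salnomiremu > salnomirimu > selnomirimu > helnomirimu > helnomerimu > helnumerimu  (by vowel merger, vowel merger, debuccalisation, pre-rhotic lowering, pre-nasal raising)

helnumerimu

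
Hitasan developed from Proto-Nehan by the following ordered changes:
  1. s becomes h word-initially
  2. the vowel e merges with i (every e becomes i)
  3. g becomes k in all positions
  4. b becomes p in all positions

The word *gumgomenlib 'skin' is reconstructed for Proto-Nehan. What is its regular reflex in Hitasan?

kumkominlip

Hitasan: *gumgomenlib > gumgominlib > kumkominlib > kumkominlip  (by vowel merger, unconditioned shift, unconditioned shift)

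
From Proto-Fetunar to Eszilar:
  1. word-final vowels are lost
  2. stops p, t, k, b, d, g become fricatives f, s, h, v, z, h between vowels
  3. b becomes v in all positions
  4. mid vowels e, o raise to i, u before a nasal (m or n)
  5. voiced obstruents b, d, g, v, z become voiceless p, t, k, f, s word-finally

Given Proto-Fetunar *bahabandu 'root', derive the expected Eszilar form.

Eszilar: *bahabandu
  bahabandu → bahaband   [apocope]
  bahaband → bahavand   [intervocalic lenition]
  bahavand → vahavand   [unconditioned shift]
  vahavand (rule 4 does not apply)
  vahavand → vahavant   [final devoicing]
  giving Eszilar vahavant.

vahavant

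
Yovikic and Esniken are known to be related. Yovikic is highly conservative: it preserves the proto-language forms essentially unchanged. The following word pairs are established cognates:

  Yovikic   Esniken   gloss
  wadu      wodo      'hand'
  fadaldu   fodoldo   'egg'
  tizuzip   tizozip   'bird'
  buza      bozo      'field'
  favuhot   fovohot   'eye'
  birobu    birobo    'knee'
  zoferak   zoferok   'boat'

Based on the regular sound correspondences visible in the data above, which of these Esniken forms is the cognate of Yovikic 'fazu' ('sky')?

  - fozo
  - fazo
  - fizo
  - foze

wadu ~ wodo, fadaldu ~ fodoldo — Yovikic a corresponds to Esniken o after a consonant, before a consonant other than r, m, n, p, b, f, v.
wadu ~ wodo, fadaldu ~ fodoldo — Yovikic u corresponds to Esniken o word-finally.
Applying these to Yovikic 'fazu':
  fazu → fozu   (a→o after a consonant, before a consonant other than r, m, n, p, b, f, v)
  fozu → fozo   (u→o word-finally)
So the Esniken cognate is 'fozo'.

fozo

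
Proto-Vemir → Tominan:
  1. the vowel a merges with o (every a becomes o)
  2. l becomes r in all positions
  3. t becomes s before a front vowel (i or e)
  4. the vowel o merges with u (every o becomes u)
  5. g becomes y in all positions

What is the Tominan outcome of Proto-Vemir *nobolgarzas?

nuburyurzus

Tominan: start from *nobolgarzas.
  rule 1 (vowel merger): nobolgarzas → nobolgorzos
  rule 2 (unconditioned shift): nobolgorzos → noborgorzos
  rule 3: no change — noborgorzos
  rule 4 (vowel merger): noborgorzos → nuburgurzus
  rule 5 (unconditioned shift): nuburgurzus → nuburyurzus
  ⇒ Tominan nuburyurzus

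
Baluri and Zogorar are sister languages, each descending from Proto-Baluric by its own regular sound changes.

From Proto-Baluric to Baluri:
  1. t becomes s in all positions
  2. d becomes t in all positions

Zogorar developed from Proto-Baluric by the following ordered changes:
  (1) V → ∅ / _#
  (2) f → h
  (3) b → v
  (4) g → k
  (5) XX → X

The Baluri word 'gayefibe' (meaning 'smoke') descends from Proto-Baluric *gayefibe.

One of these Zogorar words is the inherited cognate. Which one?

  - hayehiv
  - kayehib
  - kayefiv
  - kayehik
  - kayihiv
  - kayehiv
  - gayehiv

kayehiv

Zogorar: *gayefibe > gayefib > gayehib > gayehiv > kayehiv  (by apocope, unconditioned shift, unconditioned shift, unconditioned shift)
The other candidates each miss or misapply at least one Zogorar change.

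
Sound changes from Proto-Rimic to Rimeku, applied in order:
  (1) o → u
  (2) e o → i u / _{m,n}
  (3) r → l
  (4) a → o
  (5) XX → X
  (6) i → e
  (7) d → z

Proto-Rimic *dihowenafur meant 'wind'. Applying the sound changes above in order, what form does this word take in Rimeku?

Rimeku: start from *dihowenafur.
  rule 1 (vowel merger): dihowenafur → dihuwenafur
  rule 2 (pre-nasal raising): dihuwenafur → dihuwinafur
  rule 3 (unconditioned shift): dihuwinafur → dihuwinaful
  rule 4 (vowel merger): dihuwinaful → dihuwinoful
  rule 5: no change — dihuwinoful
  rule 6 (vowel merger): dihuwinoful → dehuwenoful
  rule 7 (unconditioned shift): dehuwenoful → zehuwenoful
  ⇒ Rimeku zehuwenoful

zehuwenoful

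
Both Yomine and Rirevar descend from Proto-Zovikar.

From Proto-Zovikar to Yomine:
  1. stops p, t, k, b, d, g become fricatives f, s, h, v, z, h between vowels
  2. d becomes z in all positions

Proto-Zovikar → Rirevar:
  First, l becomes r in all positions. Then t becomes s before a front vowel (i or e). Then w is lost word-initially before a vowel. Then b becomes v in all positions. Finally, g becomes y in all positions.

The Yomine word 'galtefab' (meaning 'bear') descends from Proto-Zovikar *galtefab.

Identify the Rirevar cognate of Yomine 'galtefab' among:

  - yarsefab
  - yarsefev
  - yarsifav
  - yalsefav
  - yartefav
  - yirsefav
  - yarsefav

yarsefav

Rirevar: *galtefab
  galtefab → gartefab   [unconditioned shift]
  gartefab → garsefab   [palatalisation]
  garsefab (rule 3 does not apply)
  garsefab → garsefav   [unconditioned shift]
  garsefav → yarsefav   [unconditioned shift]
  giving Rirevar yarsefav.
Among the options, 'yarsefav' alone shows every Rirevar change applied in order.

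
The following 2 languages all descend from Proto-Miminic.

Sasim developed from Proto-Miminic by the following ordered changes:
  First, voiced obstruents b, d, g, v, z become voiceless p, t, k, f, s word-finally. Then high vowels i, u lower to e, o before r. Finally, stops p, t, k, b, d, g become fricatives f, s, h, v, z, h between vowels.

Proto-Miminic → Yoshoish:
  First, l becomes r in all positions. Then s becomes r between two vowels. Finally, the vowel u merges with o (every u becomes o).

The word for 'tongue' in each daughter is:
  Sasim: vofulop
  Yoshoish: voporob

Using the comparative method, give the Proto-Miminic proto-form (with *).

*vopulob

Position 4: Sasim has u, Yoshoish has o. Sasim preserves u here (none of its changes turn any other segment into u), so the proto-segment is *u.
Position 7: Sasim has p, Yoshoish has b. Yoshoish preserves b here (none of its changes turn any other segment into b), so the proto-segment is *b.
Position 3: Sasim has f, Yoshoish has p. Yoshoish preserves p here (none of its changes turn any other segment into p), so the proto-segment is *p.
Verify the candidate proto-form against each daughter:
Sasim: start from *vopulob.
  rule 1 (final devoicing): vopulob → vopulop
  rule 2: no change — vopulop
  rule 3 (intervocalic lenition): vopulop → vofulop
  ⇒ Sasim vofulop
Yoshoish: *vopulob > vopurob > voporob  (by unconditioned shift, vowel merger)
Only *vopulob yields all of Sasim vofulop, Yoshoish voporob.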